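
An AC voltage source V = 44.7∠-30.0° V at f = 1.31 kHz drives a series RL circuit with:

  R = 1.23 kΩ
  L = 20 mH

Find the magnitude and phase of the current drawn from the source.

Step 1 — Angular frequency: ω = 2π·f = 2π·1310 = 8231 rad/s.
Step 2 — Component impedances:
  R: Z = R = 1230 Ω
  L: Z = jωL = j·8231·0.02 = 0 + j164.6 Ω
Step 3 — Series combination: Z_total = R + L = 1230 + j164.6 Ω = 1241∠7.6° Ω.
Step 4 — Source phasor: V = 44.7∠-30.0° V = 38.71 - j22.35 V.
Step 5 — Ohm's law: I = V / Z_total = (38.71 - j22.35) / (1230 + j164.6) = 0.02853 - j0.02199 A.
Step 6 — Convert to polar: |I| = 0.03602 A, ∠I = -37.6°.

I = 0.03602∠-37.6° A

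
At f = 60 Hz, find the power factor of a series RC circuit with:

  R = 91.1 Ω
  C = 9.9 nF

Step 1 — Angular frequency: ω = 2π·f = 2π·60 = 377 rad/s.
Step 2 — Component impedances:
  R: Z = R = 91.1 Ω
  C: Z = 1/(jωC) = -j/(ω·C) = 0 - j2.679e+05 Ω
Step 3 — Series combination: Z_total = R + C = 91.1 - j2.679e+05 Ω = 2.679e+05∠-90.0° Ω.
Step 4 — Power factor: PF = cos(φ) = Re(Z)/|Z| = 91.1/2.6794e+05 = 0.00034.
Step 5 — Type: Im(Z) = -2.679e+05 ⇒ leading (phase φ = -90.0°).

PF = 0.00034 (leading, φ = -90.0°)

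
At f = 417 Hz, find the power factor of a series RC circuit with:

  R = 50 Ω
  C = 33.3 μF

Step 1 — Angular frequency: ω = 2π·f = 2π·417 = 2620 rad/s.
Step 2 — Component impedances:
  R: Z = R = 50 Ω
  C: Z = 1/(jωC) = -j/(ω·C) = 0 - j11.46 Ω
Step 3 — Series combination: Z_total = R + C = 50 - j11.46 Ω = 51.3∠-12.9° Ω.
Step 4 — Power factor: PF = cos(φ) = Re(Z)/|Z| = 50/51.3 = 0.9747.
Step 5 — Type: Im(Z) = -11.46 ⇒ leading (phase φ = -12.9°).

PF = 0.9747 (leading, φ = -12.9°)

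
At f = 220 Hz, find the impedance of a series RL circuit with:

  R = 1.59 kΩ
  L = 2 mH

Step 1 — Angular frequency: ω = 2π·f = 2π·220 = 1382 rad/s.
Step 2 — Component impedances:
  R: Z = R = 1590 Ω
  L: Z = jωL = j·1382·0.002 = 0 + j2.765 Ω
Step 3 — Series combination: Z_total = R + L = 1590 + j2.765 Ω = 1590∠0.1° Ω.

Z = 1590 + j2.765 Ω = 1590∠0.1° Ω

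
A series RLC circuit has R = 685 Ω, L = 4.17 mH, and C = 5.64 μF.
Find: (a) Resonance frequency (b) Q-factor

Step 1 — Resonance condition Im(Z)=0 gives ω₀ = 1/√(LC).
Step 2 — ω₀ = 1/√(0.00417·5.64e-06) = 6521 rad/s.
Step 3 — f₀ = ω₀/(2π) = 1038 Hz.
Step 4 — Series Q: Q = ω₀L/R = 6521·0.00417/685 = 0.0397.

(a) f₀ = 1038 Hz  (b) Q = 0.0397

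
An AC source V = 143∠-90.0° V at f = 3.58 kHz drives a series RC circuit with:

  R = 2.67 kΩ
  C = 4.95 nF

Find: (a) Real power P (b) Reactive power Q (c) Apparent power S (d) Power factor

Step 1 — Angular frequency: ω = 2π·f = 2π·3580 = 2.249e+04 rad/s.
Step 2 — Component impedances:
  R: Z = R = 2670 Ω
  C: Z = 1/(jωC) = -j/(ω·C) = 0 - j8981 Ω
Step 3 — Series combination: Z_total = R + C = 2670 - j8981 Ω = 9370∠-73.4° Ω.
Step 4 — Source phasor: V = 143∠-90.0° V = 0 - j143 V.
Step 5 — Current: I = V / Z = 0.01463 - j0.004349 A = 0.01526∠-16.6° A.
Step 6 — Complex power: S = V·I* = 0.6219 - j2.092 VA.
Step 7 — Real power: P = Re(S) = 0.6219 W.
Step 8 — Reactive power: Q = Im(S) = -2.092 VAR.
Step 9 — Apparent power: |S| = 2.182 VA.
Step 10 — Power factor: PF = P/|S| = 0.285 (leading).

(a) P = 0.6219 W  (b) Q = -2.092 VAR  (c) S = 2.182 VA  (d) PF = 0.285 (leading)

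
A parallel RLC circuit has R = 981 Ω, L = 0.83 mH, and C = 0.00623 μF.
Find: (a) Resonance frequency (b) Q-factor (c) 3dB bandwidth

Step 1 — Resonance: ω₀ = 1/√(LC) = 1/√(0.00083·6.23e-09) = 4.398e+05 rad/s.
Step 2 — f₀ = ω₀/(2π) = 6.999e+04 Hz.
Step 3 — Parallel Q: Q = R/(ω₀L) = 981/(4.398e+05·0.00083) = 2.688.
Step 4 — Bandwidth: Δω = ω₀/Q = 1.636e+05 rad/s; BW = Δω/(2π) = 2.604e+04 Hz.

(a) f₀ = 6.999e+04 Hz  (b) Q = 2.688  (c) BW = 2.604e+04 Hz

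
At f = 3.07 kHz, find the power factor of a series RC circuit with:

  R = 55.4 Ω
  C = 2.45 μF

Step 1 — Angular frequency: ω = 2π·f = 2π·3070 = 1.929e+04 rad/s.
Step 2 — Component impedances:
  R: Z = R = 55.4 Ω
  C: Z = 1/(jωC) = -j/(ω·C) = 0 - j21.16 Ω
Step 3 — Series combination: Z_total = R + C = 55.4 - j21.16 Ω = 59.3∠-20.9° Ω.
Step 4 — Power factor: PF = cos(φ) = Re(Z)/|Z| = 55.4/59.3 = 0.9342.
Step 5 — Type: Im(Z) = -21.16 ⇒ leading (phase φ = -20.9°).

PF = 0.9342 (leading, φ = -20.9°)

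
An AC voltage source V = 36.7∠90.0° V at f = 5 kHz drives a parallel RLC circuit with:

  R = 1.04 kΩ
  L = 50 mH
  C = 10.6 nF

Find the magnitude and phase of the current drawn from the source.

Step 1 — Angular frequency: ω = 2π·f = 2π·5000 = 3.142e+04 rad/s.
Step 2 — Component impedances:
  R: Z = R = 1040 Ω
  L: Z = jωL = j·3.142e+04·0.05 = 0 + j1571 Ω
  C: Z = 1/(jωC) = -j/(ω·C) = 0 - j3003 Ω
Step 3 — Parallel combination: 1/Z_total = 1/R + 1/L + 1/C; Z_total = 945.7 + j298.6 Ω = 991.7∠17.5° Ω.
Step 4 — Source phasor: V = 36.7∠90.0° V = 0 + j36.7 V.
Step 5 — Ohm's law: I = V / Z_total = (0 + j36.7) / (945.7 + j298.6) = 0.01114 + j0.03529 A.
Step 6 — Convert to polar: |I| = 0.03701 A, ∠I = 72.5°.

I = 0.03701∠72.5° A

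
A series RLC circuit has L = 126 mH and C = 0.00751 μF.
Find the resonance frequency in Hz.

Step 1 — Resonance condition Im(Z)=0 gives ω₀ = 1/√(LC).
Step 2 — ω₀ = 1/√(0.126·7.51e-09) = 3.251e+04 rad/s.
Step 3 — f₀ = ω₀/(2π) = 5174 Hz.

f₀ = 5174 Hz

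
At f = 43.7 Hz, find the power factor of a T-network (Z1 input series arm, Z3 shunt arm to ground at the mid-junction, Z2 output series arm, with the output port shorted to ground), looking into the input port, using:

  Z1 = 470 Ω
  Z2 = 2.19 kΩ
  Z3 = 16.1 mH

Step 1 — Angular frequency: ω = 2π·f = 2π·43.7 = 274.6 rad/s.
Step 2 — Component impedances:
  Z1: Z = R = 470 Ω
  Z2: Z = R = 2190 Ω
  Z3: Z = jωL = j·274.6·0.0161 = 0 + j4.421 Ω
Step 3 — With the output port shorted to ground, the output series arm Z2 runs from the junction to ground; the shunt arm Z3 also runs from the junction to ground. They appear in parallel: Z3 || Z2 = 0.008923 + j4.421 Ω.
Step 4 — Series with input arm Z1: Z_in = Z1 + (Z3 || Z2) = 470 + j4.421 Ω = 470∠0.5° Ω.
Step 5 — Power factor: PF = cos(φ) = Re(Z)/|Z| = 470/470 = 1.
Step 6 — Type: Im(Z) = 4.421 ⇒ lagging (phase φ = 0.5°).

PF = 1 (lagging, φ = 0.5°)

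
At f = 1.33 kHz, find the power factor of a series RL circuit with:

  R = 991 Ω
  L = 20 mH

Step 1 — Angular frequency: ω = 2π·f = 2π·1330 = 8357 rad/s.
Step 2 — Component impedances:
  R: Z = R = 991 Ω
  L: Z = jωL = j·8357·0.02 = 0 + j167.1 Ω
Step 3 — Series combination: Z_total = R + L = 991 + j167.1 Ω = 1005∠9.6° Ω.
Step 4 — Power factor: PF = cos(φ) = Re(Z)/|Z| = 991/1005 = 0.9861.
Step 5 — Type: Im(Z) = 167.1 ⇒ lagging (phase φ = 9.6°).

PF = 0.9861 (lagging, φ = 9.6°)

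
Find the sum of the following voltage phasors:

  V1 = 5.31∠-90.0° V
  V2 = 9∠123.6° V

Step 1 — Convert each phasor to rectangular form:
  V1 = 5.31·(cos(-90.0°) + j·sin(-90.0°)) = 0 - j5.31 V
  V2 = 9·(cos(123.6°) + j·sin(123.6°)) = -4.981 + j7.496 V
Step 2 — Sum components: V_total = -4.981 + j2.186 V.
Step 3 — Convert to polar: |V_total| = 5.439 V, ∠V_total = 156.3°.

V_total = 5.439∠156.3° V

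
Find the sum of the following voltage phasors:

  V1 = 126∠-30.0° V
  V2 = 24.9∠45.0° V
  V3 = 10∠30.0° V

Step 1 — Convert each phasor to rectangular form:
  V1 = 126·(cos(-30.0°) + j·sin(-30.0°)) = 109.1 - j63 V
  V2 = 24.9·(cos(45.0°) + j·sin(45.0°)) = 17.61 + j17.61 V
  V3 = 10·(cos(30.0°) + j·sin(30.0°)) = 8.66 + j5 V
Step 2 — Sum components: V_total = 135.4 - j40.39 V.
Step 3 — Convert to polar: |V_total| = 141.3 V, ∠V_total = -16.6°.

V_total = 141.3∠-16.6° V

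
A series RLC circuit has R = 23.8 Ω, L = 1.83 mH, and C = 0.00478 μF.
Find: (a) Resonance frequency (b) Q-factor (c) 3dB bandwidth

Step 1 — Resonance: ω₀ = 1/√(LC) = 1/√(0.00183·4.78e-09) = 3.381e+05 rad/s.
Step 2 — f₀ = ω₀/(2π) = 5.381e+04 Hz.
Step 3 — Series Q: Q = ω₀L/R = 3.381e+05·0.00183/23.8 = 26.
Step 4 — Bandwidth: Δω = ω₀/Q = 1.301e+04 rad/s; BW = Δω/(2π) = 2070 Hz.

(a) f₀ = 5.381e+04 Hz  (b) Q = 26  (c) BW = 2070 Hz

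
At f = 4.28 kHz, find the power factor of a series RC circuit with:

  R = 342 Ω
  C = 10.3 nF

Step 1 — Angular frequency: ω = 2π·f = 2π·4280 = 2.689e+04 rad/s.
Step 2 — Component impedances:
  R: Z = R = 342 Ω
  C: Z = 1/(jωC) = -j/(ω·C) = 0 - j3610 Ω
Step 3 — Series combination: Z_total = R + C = 342 - j3610 Ω = 3626∠-84.6° Ω.
Step 4 — Power factor: PF = cos(φ) = Re(Z)/|Z| = 342/3626.4 = 0.09431.
Step 5 — Type: Im(Z) = -3610 ⇒ leading (phase φ = -84.6°).

PF = 0.09431 (leading, φ = -84.6°)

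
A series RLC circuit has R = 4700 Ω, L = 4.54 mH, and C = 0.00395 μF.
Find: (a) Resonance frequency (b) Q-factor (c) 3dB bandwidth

Step 1 — Resonance: ω₀ = 1/√(LC) = 1/√(0.00454·3.95e-09) = 2.361e+05 rad/s.
Step 2 — f₀ = ω₀/(2π) = 3.758e+04 Hz.
Step 3 — Series Q: Q = ω₀L/R = 2.361e+05·0.00454/4700 = 0.2281.
Step 4 — Bandwidth: Δω = ω₀/Q = 1.035e+06 rad/s; BW = Δω/(2π) = 1.648e+05 Hz.

(a) f₀ = 3.758e+04 Hz  (b) Q = 0.2281  (c) BW = 1.648e+05 Hz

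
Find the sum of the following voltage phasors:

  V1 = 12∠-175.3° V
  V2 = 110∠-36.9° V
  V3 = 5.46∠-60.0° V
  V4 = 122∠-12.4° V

Step 1 — Convert each phasor to rectangular form:
  V1 = 12·(cos(-175.3°) + j·sin(-175.3°)) = -11.96 - j0.9833 V
  V2 = 110·(cos(-36.9°) + j·sin(-36.9°)) = 87.97 - j66.05 V
  V3 = 5.46·(cos(-60.0°) + j·sin(-60.0°)) = 2.73 - j4.728 V
  V4 = 122·(cos(-12.4°) + j·sin(-12.4°)) = 119.2 - j26.2 V
Step 2 — Sum components: V_total = 197.9 - j97.96 V.
Step 3 — Convert to polar: |V_total| = 220.8 V, ∠V_total = -26.3°.

V_total = 220.8∠-26.3° V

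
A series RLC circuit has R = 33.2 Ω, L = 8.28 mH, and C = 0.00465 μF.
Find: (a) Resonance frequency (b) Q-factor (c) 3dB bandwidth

Step 1 — Resonance: ω₀ = 1/√(LC) = 1/√(0.00828·4.65e-09) = 1.612e+05 rad/s.
Step 2 — f₀ = ω₀/(2π) = 2.565e+04 Hz.
Step 3 — Series Q: Q = ω₀L/R = 1.612e+05·0.00828/33.2 = 40.19.
Step 4 — Bandwidth: Δω = ω₀/Q = 4010 rad/s; BW = Δω/(2π) = 638.2 Hz.

(a) f₀ = 2.565e+04 Hz  (b) Q = 40.19  (c) BW = 638.2 Hz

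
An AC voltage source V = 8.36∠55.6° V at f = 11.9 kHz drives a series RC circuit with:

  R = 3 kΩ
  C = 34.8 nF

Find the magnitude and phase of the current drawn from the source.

Step 1 — Angular frequency: ω = 2π·f = 2π·1.19e+04 = 7.477e+04 rad/s.
Step 2 — Component impedances:
  R: Z = R = 3000 Ω
  C: Z = 1/(jωC) = -j/(ω·C) = 0 - j384.3 Ω
Step 3 — Series combination: Z_total = R + C = 3000 - j384.3 Ω = 3025∠-7.3° Ω.
Step 4 — Source phasor: V = 8.36∠55.6° V = 4.723 + j6.898 V.
Step 5 — Ohm's law: I = V / Z_total = (4.723 + j6.898) / (3000 - j384.3) = 0.001259 + j0.002461 A.
Step 6 — Convert to polar: |I| = 0.002764 A, ∠I = 62.9°.

I = 0.002764∠62.9° A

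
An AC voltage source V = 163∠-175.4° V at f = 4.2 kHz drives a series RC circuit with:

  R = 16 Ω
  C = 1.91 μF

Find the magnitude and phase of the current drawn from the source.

Step 1 — Angular frequency: ω = 2π·f = 2π·4200 = 2.639e+04 rad/s.
Step 2 — Component impedances:
  R: Z = R = 16 Ω
  C: Z = 1/(jωC) = -j/(ω·C) = 0 - j19.84 Ω
Step 3 — Series combination: Z_total = R + C = 16 - j19.84 Ω = 25.49∠-51.1° Ω.
Step 4 — Source phasor: V = 163∠-175.4° V = -162.5 - j13.07 V.
Step 5 — Ohm's law: I = V / Z_total = (-162.5 - j13.07) / (16 - j19.84) = -3.602 - j5.284 A.
Step 6 — Convert to polar: |I| = 6.395 A, ∠I = -124.3°.

I = 6.395∠-124.3° A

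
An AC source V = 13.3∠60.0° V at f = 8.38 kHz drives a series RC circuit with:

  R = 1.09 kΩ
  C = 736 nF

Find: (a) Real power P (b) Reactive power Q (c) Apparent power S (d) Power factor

Step 1 — Angular frequency: ω = 2π·f = 2π·8380 = 5.265e+04 rad/s.
Step 2 — Component impedances:
  R: Z = R = 1090 Ω
  C: Z = 1/(jωC) = -j/(ω·C) = 0 - j25.8 Ω
Step 3 — Series combination: Z_total = R + C = 1090 - j25.8 Ω = 1090∠-1.4° Ω.
Step 4 — Source phasor: V = 13.3∠60.0° V = 6.65 + j11.52 V.
Step 5 — Current: I = V / Z = 0.005847 + j0.01071 A = 0.0122∠61.4° A.
Step 6 — Complex power: S = V·I* = 0.1622 - j0.00384 VA.
Step 7 — Real power: P = Re(S) = 0.1622 W.
Step 8 — Reactive power: Q = Im(S) = -0.00384 VAR.
Step 9 — Apparent power: |S| = 0.1622 VA.
Step 10 — Power factor: PF = P/|S| = 0.9997 (leading).

(a) P = 0.1622 W  (b) Q = -0.00384 VAR  (c) S = 0.1622 VA  (d) PF = 0.9997 (leading)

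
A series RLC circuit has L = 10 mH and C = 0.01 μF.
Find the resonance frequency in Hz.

Step 1 — Resonance condition Im(Z)=0 gives ω₀ = 1/√(LC).
Step 2 — ω₀ = 1/√(0.01·1e-08) = 1e+05 rad/s.
Step 3 — f₀ = ω₀/(2π) = 1.592e+04 Hz.

f₀ = 1.592e+04 Hz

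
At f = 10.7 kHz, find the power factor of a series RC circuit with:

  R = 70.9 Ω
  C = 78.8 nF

Step 1 — Angular frequency: ω = 2π·f = 2π·1.07e+04 = 6.723e+04 rad/s.
Step 2 — Component impedances:
  R: Z = R = 70.9 Ω
  C: Z = 1/(jωC) = -j/(ω·C) = 0 - j188.8 Ω
Step 3 — Series combination: Z_total = R + C = 70.9 - j188.8 Ω = 201.6∠-69.4° Ω.
Step 4 — Power factor: PF = cos(φ) = Re(Z)/|Z| = 70.9/201.64 = 0.3516.
Step 5 — Type: Im(Z) = -188.8 ⇒ leading (phase φ = -69.4°).

PF = 0.3516 (leading, φ = -69.4°)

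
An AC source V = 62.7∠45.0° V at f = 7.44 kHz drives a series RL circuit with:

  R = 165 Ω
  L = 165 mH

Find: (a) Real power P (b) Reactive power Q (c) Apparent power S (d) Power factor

Step 1 — Angular frequency: ω = 2π·f = 2π·7440 = 4.675e+04 rad/s.
Step 2 — Component impedances:
  R: Z = R = 165 Ω
  L: Z = jωL = j·4.675e+04·0.165 = 0 + j7713 Ω
Step 3 — Series combination: Z_total = R + L = 165 + j7713 Ω = 7715∠88.8° Ω.
Step 4 — Source phasor: V = 62.7∠45.0° V = 44.34 + j44.34 V.
Step 5 — Current: I = V / Z = 0.005868 - j0.005622 A = 0.008127∠-43.8° A.
Step 6 — Complex power: S = V·I* = 0.0109 + j0.5094 VA.
Step 7 — Real power: P = Re(S) = 0.0109 W.
Step 8 — Reactive power: Q = Im(S) = 0.5094 VAR.
Step 9 — Apparent power: |S| = 0.5096 VA.
Step 10 — Power factor: PF = P/|S| = 0.02139 (lagging).

(a) P = 0.0109 W  (b) Q = 0.5094 VAR  (c) S = 0.5096 VA  (d) PF = 0.02139 (lagging)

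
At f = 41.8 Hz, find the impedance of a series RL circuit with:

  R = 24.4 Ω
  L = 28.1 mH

Step 1 — Angular frequency: ω = 2π·f = 2π·41.8 = 262.6 rad/s.
Step 2 — Component impedances:
  R: Z = R = 24.4 Ω
  L: Z = jωL = j·262.6·0.0281 = 0 + j7.38 Ω
Step 3 — Series combination: Z_total = R + L = 24.4 + j7.38 Ω = 25.49∠16.8° Ω.

Z = 24.4 + j7.38 Ω = 25.49∠16.8° Ω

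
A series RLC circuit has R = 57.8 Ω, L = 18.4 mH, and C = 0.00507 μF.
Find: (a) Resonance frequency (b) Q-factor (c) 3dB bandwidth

Step 1 — Resonance condition Im(Z)=0 gives ω₀ = 1/√(LC).
Step 2 — ω₀ = 1/√(0.0184·5.07e-09) = 1.035e+05 rad/s.
Step 3 — f₀ = ω₀/(2π) = 1.648e+04 Hz.
Step 4 — Series Q: Q = ω₀L/R = 1.035e+05·0.0184/57.8 = 32.96.
Step 5 — 3dB bandwidth: Δω = ω₀/Q = 3141 rad/s; BW = Δω/(2π) = 500 Hz.

(a) f₀ = 1.648e+04 Hz  (b) Q = 32.96  (c) BW = 500 Hz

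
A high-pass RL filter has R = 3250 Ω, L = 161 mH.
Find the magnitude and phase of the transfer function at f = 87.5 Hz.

Step 1 — Angular frequency: ω = 2π·87.5 = 549.8 rad/s.
Step 2 — Transfer function: H(jω) = jωL/(R + jωL).
Step 3 — Numerator jωL = j·88.51; denominator R + jωL = 3250 + j88.51.
Step 4 — H = 0.0007412 + j0.02722.
Step 5 — Magnitude: |H| = 0.02723 (-31.3 dB); phase: φ = 88.4°.

|H| = 0.02723 (-31.3 dB), φ = 88.4°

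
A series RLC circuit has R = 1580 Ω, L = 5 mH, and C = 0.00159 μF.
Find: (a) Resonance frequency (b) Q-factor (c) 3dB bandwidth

Step 1 — Resonance condition Im(Z)=0 gives ω₀ = 1/√(LC).
Step 2 — ω₀ = 1/√(0.005·1.59e-09) = 3.547e+05 rad/s.
Step 3 — f₀ = ω₀/(2π) = 5.645e+04 Hz.
Step 4 — Series Q: Q = ω₀L/R = 3.547e+05·0.005/1580 = 1.122.
Step 5 — 3dB bandwidth: Δω = ω₀/Q = 3.16e+05 rad/s; BW = Δω/(2π) = 5.029e+04 Hz.

(a) f₀ = 5.645e+04 Hz  (b) Q = 1.122  (c) BW = 5.029e+04 Hz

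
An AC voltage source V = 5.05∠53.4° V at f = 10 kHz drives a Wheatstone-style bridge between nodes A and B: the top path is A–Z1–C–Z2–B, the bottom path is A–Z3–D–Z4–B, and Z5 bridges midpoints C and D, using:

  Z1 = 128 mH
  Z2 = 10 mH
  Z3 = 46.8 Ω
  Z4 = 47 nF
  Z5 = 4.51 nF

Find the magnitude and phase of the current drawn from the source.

Step 1 — Angular frequency: ω = 2π·f = 2π·1e+04 = 6.283e+04 rad/s.
Step 2 — Component impedances:
  Z1: Z = jωL = j·6.283e+04·0.128 = 0 + j8042 Ω
  Z2: Z = jωL = j·6.283e+04·0.01 = 0 + j628.3 Ω
  Z3: Z = R = 46.8 Ω
  Z4: Z = 1/(jωC) = -j/(ω·C) = 0 - j338.6 Ω
  Z5: Z = 1/(jωC) = -j/(ω·C) = 0 - j3529 Ω
Step 3 — Bridge requires nodal analysis (the Z5 bridge couples midpoints C and D, so the two paths cannot be reduced to a simple series/parallel combination). Setting node B to ground and injecting 1 A at node A, the 3-node admittance system at A, C, D solves to V_A = Z_AB = 51.02 - j319.2 Ω = 323.3∠-80.9° Ω.
Step 4 — Source phasor: V = 5.05∠53.4° V = 3.011 + j4.054 V.
Step 5 — Ohm's law: I = V / Z_total = (3.011 + j4.054) / (51.02 - j319.2) = -0.01091 + j0.01118 A.
Step 6 — Convert to polar: |I| = 0.01562 A, ∠I = 134.3°.

I = 0.01562∠134.3° A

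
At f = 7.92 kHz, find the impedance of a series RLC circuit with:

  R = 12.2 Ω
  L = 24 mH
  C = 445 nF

Step 1 — Angular frequency: ω = 2π·f = 2π·7920 = 4.976e+04 rad/s.
Step 2 — Component impedances:
  R: Z = R = 12.2 Ω
  L: Z = jωL = j·4.976e+04·0.024 = 0 + j1194 Ω
  C: Z = 1/(jωC) = -j/(ω·C) = 0 - j45.16 Ω
Step 3 — Series combination: Z_total = R + L + C = 12.2 + j1149 Ω = 1149∠89.4° Ω.

Z = 12.2 + j1149 Ω = 1149∠89.4° Ω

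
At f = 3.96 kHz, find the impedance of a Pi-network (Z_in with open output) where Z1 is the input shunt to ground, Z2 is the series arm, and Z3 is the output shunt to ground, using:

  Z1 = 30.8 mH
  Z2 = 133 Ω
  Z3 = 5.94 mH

Step 1 — Angular frequency: ω = 2π·f = 2π·3960 = 2.488e+04 rad/s.
Step 2 — Component impedances:
  Z1: Z = jωL = j·2.488e+04·0.0308 = 0 + j766.3 Ω
  Z2: Z = R = 133 Ω
  Z3: Z = jωL = j·2.488e+04·0.00594 = 0 + j147.8 Ω
Step 3 — With open output, the series arm Z2 and the output shunt Z3 appear in series to ground: Z2 + Z3 = 133 + j147.8 Ω.
Step 4 — Parallel with input shunt Z1: Z_in = Z1 || (Z2 + Z3) = 91.53 + j137.2 Ω = 164.9∠56.3° Ω.

Z = 91.53 + j137.2 Ω = 164.9∠56.3° Ω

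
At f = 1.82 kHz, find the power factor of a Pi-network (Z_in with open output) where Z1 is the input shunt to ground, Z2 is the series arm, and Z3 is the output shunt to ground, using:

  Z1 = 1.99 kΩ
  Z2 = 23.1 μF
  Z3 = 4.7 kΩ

Step 1 — Angular frequency: ω = 2π·f = 2π·1820 = 1.144e+04 rad/s.
Step 2 — Component impedances:
  Z1: Z = R = 1990 Ω
  Z2: Z = 1/(jωC) = -j/(ω·C) = 0 - j3.786 Ω
  Z3: Z = R = 4700 Ω
Step 3 — With open output, the series arm Z2 and the output shunt Z3 appear in series to ground: Z2 + Z3 = 4700 - j3.786 Ω.
Step 4 — Parallel with input shunt Z1: Z_in = Z1 || (Z2 + Z3) = 1398 - j0.335 Ω = 1398∠-0.0° Ω.
Step 5 — Power factor: PF = cos(φ) = Re(Z)/|Z| = 1398/1398 = 1.
Step 6 — Type: Im(Z) = -0.335 ⇒ leading (phase φ = -0.0°).

PF = 1 (leading, φ = -0.0°)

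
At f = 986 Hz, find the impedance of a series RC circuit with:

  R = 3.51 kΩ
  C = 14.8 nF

Step 1 — Angular frequency: ω = 2π·f = 2π·986 = 6195 rad/s.
Step 2 — Component impedances:
  R: Z = R = 3510 Ω
  C: Z = 1/(jωC) = -j/(ω·C) = 0 - j1.091e+04 Ω
Step 3 — Series combination: Z_total = R + C = 3510 - j1.091e+04 Ω = 1.146e+04∠-72.2° Ω.

Z = 3510 - j1.091e+04 Ω = 1.146e+04∠-72.2° Ω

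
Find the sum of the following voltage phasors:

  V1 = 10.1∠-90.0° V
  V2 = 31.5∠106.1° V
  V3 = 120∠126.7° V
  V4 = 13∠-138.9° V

Step 1 — Convert each phasor to rectangular form:
  V1 = 10.1·(cos(-90.0°) + j·sin(-90.0°)) = 0 - j10.1 V
  V2 = 31.5·(cos(106.1°) + j·sin(106.1°)) = -8.735 + j30.26 V
  V3 = 120·(cos(126.7°) + j·sin(126.7°)) = -71.72 + j96.21 V
  V4 = 13·(cos(-138.9°) + j·sin(-138.9°)) = -9.796 - j8.546 V
Step 2 — Sum components: V_total = -90.25 + j107.8 V.
Step 3 — Convert to polar: |V_total| = 140.6 V, ∠V_total = 129.9°.

V_total = 140.6∠129.9° V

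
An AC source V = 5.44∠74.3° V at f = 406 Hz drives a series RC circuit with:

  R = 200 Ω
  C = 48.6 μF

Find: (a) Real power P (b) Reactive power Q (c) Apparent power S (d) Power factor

Step 1 — Angular frequency: ω = 2π·f = 2π·406 = 2551 rad/s.
Step 2 — Component impedances:
  R: Z = R = 200 Ω
  C: Z = 1/(jωC) = -j/(ω·C) = 0 - j8.066 Ω
Step 3 — Series combination: Z_total = R + C = 200 - j8.066 Ω = 200.2∠-2.3° Ω.
Step 4 — Source phasor: V = 5.44∠74.3° V = 1.472 + j5.237 V.
Step 5 — Current: I = V / Z = 0.006294 + j0.02644 A = 0.02718∠76.6° A.
Step 6 — Complex power: S = V·I* = 0.1477 - j0.005958 VA.
Step 7 — Real power: P = Re(S) = 0.1477 W.
Step 8 — Reactive power: Q = Im(S) = -0.005958 VAR.
Step 9 — Apparent power: |S| = 0.1478 VA.
Step 10 — Power factor: PF = P/|S| = 0.9992 (leading).

(a) P = 0.1477 W  (b) Q = -0.005958 VAR  (c) S = 0.1478 VA  (d) PF = 0.9992 (leading)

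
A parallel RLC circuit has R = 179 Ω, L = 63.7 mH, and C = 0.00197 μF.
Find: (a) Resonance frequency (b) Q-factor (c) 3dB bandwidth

Step 1 — Resonance: ω₀ = 1/√(LC) = 1/√(0.0637·1.97e-09) = 8.927e+04 rad/s.
Step 2 — f₀ = ω₀/(2π) = 1.421e+04 Hz.
Step 3 — Parallel Q: Q = R/(ω₀L) = 179/(8.927e+04·0.0637) = 0.03148.
Step 4 — Bandwidth: Δω = ω₀/Q = 2.836e+06 rad/s; BW = Δω/(2π) = 4.513e+05 Hz.

(a) f₀ = 1.421e+04 Hz  (b) Q = 0.03148  (c) BW = 4.513e+05 Hz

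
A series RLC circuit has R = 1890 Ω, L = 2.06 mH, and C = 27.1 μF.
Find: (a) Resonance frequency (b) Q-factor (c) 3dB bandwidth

Step 1 — Resonance condition Im(Z)=0 gives ω₀ = 1/√(LC).
Step 2 — ω₀ = 1/√(0.00206·2.71e-05) = 4232 rad/s.
Step 3 — f₀ = ω₀/(2π) = 673.6 Hz.
Step 4 — Series Q: Q = ω₀L/R = 4232·0.00206/1890 = 0.004613.
Step 5 — 3dB bandwidth: Δω = ω₀/Q = 9.175e+05 rad/s; BW = Δω/(2π) = 1.46e+05 Hz.

(a) f₀ = 673.6 Hz  (b) Q = 0.004613  (c) BW = 1.46e+05 Hz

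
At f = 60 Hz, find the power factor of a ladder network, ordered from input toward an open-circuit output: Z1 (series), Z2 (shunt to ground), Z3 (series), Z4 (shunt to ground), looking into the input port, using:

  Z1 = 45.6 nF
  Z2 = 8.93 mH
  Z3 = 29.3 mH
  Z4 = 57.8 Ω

Step 1 — Angular frequency: ω = 2π·f = 2π·60 = 377 rad/s.
Step 2 — Component impedances:
  Z1: Z = 1/(jωC) = -j/(ω·C) = 0 - j5.817e+04 Ω
  Z2: Z = jωL = j·377·0.00893 = 0 + j3.367 Ω
  Z3: Z = jωL = j·377·0.0293 = 0 + j11.05 Ω
  Z4: Z = R = 57.8 Ω
Step 3 — Ladder network (open output): work backward from the far end, alternating series and parallel combinations. Z_in = 0.1846 - j5.817e+04 Ω = 5.817e+04∠-90.0° Ω.
Step 4 — Power factor: PF = cos(φ) = Re(Z)/|Z| = 0.1846/58167 = 3.174e-06.
Step 5 — Type: Im(Z) = -5.817e+04 ⇒ leading (phase φ = -90.0°).

PF = 3.174e-06 (leading, φ = -90.0°)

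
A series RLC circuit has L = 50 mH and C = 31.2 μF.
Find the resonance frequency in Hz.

Step 1 — Resonance condition Im(Z)=0 gives ω₀ = 1/√(LC).
Step 2 — ω₀ = 1/√(0.05·3.12e-05) = 800.6 rad/s.
Step 3 — f₀ = ω₀/(2π) = 127.4 Hz.

f₀ = 127.4 Hz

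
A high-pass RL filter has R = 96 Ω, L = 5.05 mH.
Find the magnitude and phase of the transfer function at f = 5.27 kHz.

Step 1 — Angular frequency: ω = 2π·5270 = 3.311e+04 rad/s.
Step 2 — Transfer function: H(jω) = jωL/(R + jωL).
Step 3 — Numerator jωL = j·167.2; denominator R + jωL = 96 + j167.2.
Step 4 — H = 0.7521 + j0.4318.
Step 5 — Magnitude: |H| = 0.8672 (-1.2 dB); phase: φ = 29.9°.

|H| = 0.8672 (-1.2 dB), φ = 29.9°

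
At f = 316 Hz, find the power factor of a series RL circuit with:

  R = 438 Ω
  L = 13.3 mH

Step 1 — Angular frequency: ω = 2π·f = 2π·316 = 1985 rad/s.
Step 2 — Component impedances:
  R: Z = R = 438 Ω
  L: Z = jωL = j·1985·0.0133 = 0 + j26.41 Ω
Step 3 — Series combination: Z_total = R + L = 438 + j26.41 Ω = 438.8∠3.5° Ω.
Step 4 — Power factor: PF = cos(φ) = Re(Z)/|Z| = 438/438.8 = 0.9982.
Step 5 — Type: Im(Z) = 26.41 ⇒ lagging (phase φ = 3.5°).

PF = 0.9982 (lagging, φ = 3.5°)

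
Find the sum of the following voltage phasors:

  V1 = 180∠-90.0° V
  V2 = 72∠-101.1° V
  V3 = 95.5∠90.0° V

Step 1 — Convert each phasor to rectangular form:
  V1 = 180·(cos(-90.0°) + j·sin(-90.0°)) = 0 - j180 V
  V2 = 72·(cos(-101.1°) + j·sin(-101.1°)) = -13.86 - j70.65 V
  V3 = 95.5·(cos(90.0°) + j·sin(90.0°)) = 0 + j95.5 V
Step 2 — Sum components: V_total = -13.86 - j155.2 V.
Step 3 — Convert to polar: |V_total| = 155.8 V, ∠V_total = -95.1°.

V_total = 155.8∠-95.1° V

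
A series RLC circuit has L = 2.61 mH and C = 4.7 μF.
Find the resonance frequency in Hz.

Step 1 — Resonance condition Im(Z)=0 gives ω₀ = 1/√(LC).
Step 2 — ω₀ = 1/√(0.00261·4.7e-06) = 9029 rad/s.
Step 3 — f₀ = ω₀/(2π) = 1437 Hz.

f₀ = 1437 Hz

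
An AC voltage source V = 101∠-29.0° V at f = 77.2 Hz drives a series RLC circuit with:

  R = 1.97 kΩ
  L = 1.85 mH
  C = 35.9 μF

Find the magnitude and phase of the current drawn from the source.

Step 1 — Angular frequency: ω = 2π·f = 2π·77.2 = 485.1 rad/s.
Step 2 — Component impedances:
  R: Z = R = 1970 Ω
  L: Z = jωL = j·485.1·0.00185 = 0 + j0.8974 Ω
  C: Z = 1/(jωC) = -j/(ω·C) = 0 - j57.43 Ω
Step 3 — Series combination: Z_total = R + L + C = 1970 - j56.53 Ω = 1971∠-1.6° Ω.
Step 4 — Source phasor: V = 101∠-29.0° V = 88.34 - j48.97 V.
Step 5 — Ohm's law: I = V / Z_total = (88.34 - j48.97) / (1970 - j56.53) = 0.04552 - j0.02355 A.
Step 6 — Convert to polar: |I| = 0.05125 A, ∠I = -27.4°.

I = 0.05125∠-27.4° A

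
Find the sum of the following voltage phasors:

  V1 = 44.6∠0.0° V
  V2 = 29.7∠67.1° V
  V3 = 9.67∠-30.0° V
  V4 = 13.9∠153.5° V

Step 1 — Convert each phasor to rectangular form:
  V1 = 44.6·(cos(0.0°) + j·sin(0.0°)) = 44.6 V
  V2 = 29.7·(cos(67.1°) + j·sin(67.1°)) = 11.56 + j27.36 V
  V3 = 9.67·(cos(-30.0°) + j·sin(-30.0°)) = 8.374 - j4.835 V
  V4 = 13.9·(cos(153.5°) + j·sin(153.5°)) = -12.44 + j6.202 V
Step 2 — Sum components: V_total = 52.09 + j28.73 V.
Step 3 — Convert to polar: |V_total| = 59.49 V, ∠V_total = 28.9°.

V_total = 59.49∠28.9° V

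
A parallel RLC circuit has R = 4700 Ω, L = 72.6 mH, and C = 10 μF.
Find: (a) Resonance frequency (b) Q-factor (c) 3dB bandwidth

Step 1 — Resonance: ω₀ = 1/√(LC) = 1/√(0.0726·1e-05) = 1174 rad/s.
Step 2 — f₀ = ω₀/(2π) = 186.8 Hz.
Step 3 — Parallel Q: Q = R/(ω₀L) = 4700/(1174·0.0726) = 55.16.
Step 4 — Bandwidth: Δω = ω₀/Q = 21.28 rad/s; BW = Δω/(2π) = 3.386 Hz.

(a) f₀ = 186.8 Hz  (b) Q = 55.16  (c) BW = 3.386 Hz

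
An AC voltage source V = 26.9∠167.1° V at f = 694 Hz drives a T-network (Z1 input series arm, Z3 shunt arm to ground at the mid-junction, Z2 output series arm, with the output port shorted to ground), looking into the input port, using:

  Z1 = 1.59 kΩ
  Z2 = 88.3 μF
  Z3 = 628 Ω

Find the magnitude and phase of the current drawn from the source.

Step 1 — Angular frequency: ω = 2π·f = 2π·694 = 4361 rad/s.
Step 2 — Component impedances:
  Z1: Z = R = 1590 Ω
  Z2: Z = 1/(jωC) = -j/(ω·C) = 0 - j2.597 Ω
  Z3: Z = R = 628 Ω
Step 3 — With the output port shorted to ground, the output series arm Z2 runs from the junction to ground; the shunt arm Z3 also runs from the junction to ground. They appear in parallel: Z3 || Z2 = 0.01074 - j2.597 Ω.
Step 4 — Series with input arm Z1: Z_in = Z1 + (Z3 || Z2) = 1590 - j2.597 Ω = 1590∠-0.1° Ω.
Step 5 — Source phasor: V = 26.9∠167.1° V = -26.22 + j6.005 V.
Step 6 — Ohm's law: I = V / Z_total = (-26.22 + j6.005) / (1590 - j2.597) = -0.0165 + j0.00375 A.
Step 7 — Convert to polar: |I| = 0.01692 A, ∠I = 167.2°.

I = 0.01692∠167.2° A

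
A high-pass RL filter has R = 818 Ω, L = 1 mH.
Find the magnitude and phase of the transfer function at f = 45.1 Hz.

Step 1 — Angular frequency: ω = 2π·45.1 = 283.4 rad/s.
Step 2 — Transfer function: H(jω) = jωL/(R + jωL).
Step 3 — Numerator jωL = j·0.2834; denominator R + jωL = 818 + j0.2834.
Step 4 — H = 1.2e-07 + j0.0003464.
Step 5 — Magnitude: |H| = 0.0003464 (-69.2 dB); phase: φ = 90.0°.

|H| = 0.0003464 (-69.2 dB), φ = 90.0°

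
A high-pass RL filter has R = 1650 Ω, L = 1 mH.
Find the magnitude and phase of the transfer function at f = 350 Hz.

Step 1 — Angular frequency: ω = 2π·350 = 2199 rad/s.
Step 2 — Transfer function: H(jω) = jωL/(R + jωL).
Step 3 — Numerator jωL = j·2.199; denominator R + jωL = 1650 + j2.199.
Step 4 — H = 1.776e-06 + j0.001333.
Step 5 — Magnitude: |H| = 0.001333 (-57.5 dB); phase: φ = 89.9°.

|H| = 0.001333 (-57.5 dB), φ = 89.9°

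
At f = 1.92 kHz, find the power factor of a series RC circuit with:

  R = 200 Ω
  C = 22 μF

Step 1 — Angular frequency: ω = 2π·f = 2π·1920 = 1.206e+04 rad/s.
Step 2 — Component impedances:
  R: Z = R = 200 Ω
  C: Z = 1/(jωC) = -j/(ω·C) = 0 - j3.768 Ω
Step 3 — Series combination: Z_total = R + C = 200 - j3.768 Ω = 200∠-1.1° Ω.
Step 4 — Power factor: PF = cos(φ) = Re(Z)/|Z| = 200/200.04 = 0.9998.
Step 5 — Type: Im(Z) = -3.768 ⇒ leading (phase φ = -1.1°).

PF = 0.9998 (leading, φ = -1.1°)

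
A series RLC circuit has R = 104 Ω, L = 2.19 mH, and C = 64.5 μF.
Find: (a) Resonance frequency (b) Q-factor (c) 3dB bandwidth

Step 1 — Resonance condition Im(Z)=0 gives ω₀ = 1/√(LC).
Step 2 — ω₀ = 1/√(0.00219·6.45e-05) = 2661 rad/s.
Step 3 — f₀ = ω₀/(2π) = 423.5 Hz.
Step 4 — Series Q: Q = ω₀L/R = 2661·0.00219/104 = 0.05603.
Step 5 — 3dB bandwidth: Δω = ω₀/Q = 4.749e+04 rad/s; BW = Δω/(2π) = 7558 Hz.

(a) f₀ = 423.5 Hz  (b) Q = 0.05603  (c) BW = 7558 Hz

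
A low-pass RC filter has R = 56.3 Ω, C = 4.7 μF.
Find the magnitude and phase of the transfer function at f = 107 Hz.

Step 1 — Angular frequency: ω = 2π·107 = 672.3 rad/s.
Step 2 — Transfer function: H(jω) = 1/(1 + jωRC).
Step 3 — Denominator: 1 + jωRC = 1 + j·672.3·56.3·4.7e-06 = 1 + j0.1779.
Step 4 — H = 0.9693 - j0.1724.
Step 5 — Magnitude: |H| = 0.9845 (-0.1 dB); phase: φ = -10.1°.

|H| = 0.9845 (-0.1 dB), φ = -10.1°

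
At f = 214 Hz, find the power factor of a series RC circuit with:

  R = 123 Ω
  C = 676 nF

Step 1 — Angular frequency: ω = 2π·f = 2π·214 = 1345 rad/s.
Step 2 — Component impedances:
  R: Z = R = 123 Ω
  C: Z = 1/(jωC) = -j/(ω·C) = 0 - j1100 Ω
Step 3 — Series combination: Z_total = R + C = 123 - j1100 Ω = 1107∠-83.6° Ω.
Step 4 — Power factor: PF = cos(φ) = Re(Z)/|Z| = 123/1107 = 0.1111.
Step 5 — Type: Im(Z) = -1100 ⇒ leading (phase φ = -83.6°).

PF = 0.1111 (leading, φ = -83.6°)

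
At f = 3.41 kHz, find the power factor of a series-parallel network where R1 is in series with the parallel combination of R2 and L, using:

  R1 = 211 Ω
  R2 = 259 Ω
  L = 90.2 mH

Step 1 — Angular frequency: ω = 2π·f = 2π·3410 = 2.143e+04 rad/s.
Step 2 — Component impedances:
  R1: Z = R = 211 Ω
  R2: Z = R = 259 Ω
  L: Z = jωL = j·2.143e+04·0.0902 = 0 + j1933 Ω
Step 3 — Parallel branch: R2 || L = 1/(1/R2 + 1/L) = 254.4 + j34.1 Ω.
Step 4 — Series with R1: Z_total = R1 + (R2 || L) = 465.4 + j34.1 Ω = 466.7∠4.2° Ω.
Step 5 — Power factor: PF = cos(φ) = Re(Z)/|Z| = 465.43/466.68 = 0.9973.
Step 6 — Type: Im(Z) = 34.1 ⇒ lagging (phase φ = 4.2°).

PF = 0.9973 (lagging, φ = 4.2°)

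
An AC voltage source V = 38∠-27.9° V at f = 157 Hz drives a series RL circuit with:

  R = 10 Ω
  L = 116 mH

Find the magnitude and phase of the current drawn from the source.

Step 1 — Angular frequency: ω = 2π·f = 2π·157 = 986.5 rad/s.
Step 2 — Component impedances:
  R: Z = R = 10 Ω
  L: Z = jωL = j·986.5·0.116 = 0 + j114.4 Ω
Step 3 — Series combination: Z_total = R + L = 10 + j114.4 Ω = 114.9∠85.0° Ω.
Step 4 — Source phasor: V = 38∠-27.9° V = 33.58 - j17.78 V.
Step 5 — Ohm's law: I = V / Z_total = (33.58 - j17.78) / (10 + j114.4) = -0.1288 - j0.3047 A.
Step 6 — Convert to polar: |I| = 0.3308 A, ∠I = -112.9°.

I = 0.3308∠-112.9° A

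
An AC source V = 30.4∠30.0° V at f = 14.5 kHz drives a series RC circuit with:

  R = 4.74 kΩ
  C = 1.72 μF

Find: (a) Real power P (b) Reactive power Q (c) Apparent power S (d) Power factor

Step 1 — Angular frequency: ω = 2π·f = 2π·1.45e+04 = 9.111e+04 rad/s.
Step 2 — Component impedances:
  R: Z = R = 4740 Ω
  C: Z = 1/(jωC) = -j/(ω·C) = 0 - j6.382 Ω
Step 3 — Series combination: Z_total = R + C = 4740 - j6.382 Ω = 4740∠-0.1° Ω.
Step 4 — Source phasor: V = 30.4∠30.0° V = 26.33 + j15.2 V.
Step 5 — Current: I = V / Z = 0.00555 + j0.003214 A = 0.006413∠30.1° A.
Step 6 — Complex power: S = V·I* = 0.195 - j0.0002625 VA.
Step 7 — Real power: P = Re(S) = 0.195 W.
Step 8 — Reactive power: Q = Im(S) = -0.0002625 VAR.
Step 9 — Apparent power: |S| = 0.195 VA.
Step 10 — Power factor: PF = P/|S| = 1 (leading).

(a) P = 0.195 W  (b) Q = -0.0002625 VAR  (c) S = 0.195 VA  (d) PF = 1 (leading)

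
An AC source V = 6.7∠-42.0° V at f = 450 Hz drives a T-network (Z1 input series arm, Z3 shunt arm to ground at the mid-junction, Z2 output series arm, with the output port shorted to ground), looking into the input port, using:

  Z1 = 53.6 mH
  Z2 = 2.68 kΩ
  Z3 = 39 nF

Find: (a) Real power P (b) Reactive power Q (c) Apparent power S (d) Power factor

Step 1 — Angular frequency: ω = 2π·f = 2π·450 = 2827 rad/s.
Step 2 — Component impedances:
  Z1: Z = jωL = j·2827·0.0536 = 0 + j151.6 Ω
  Z2: Z = R = 2680 Ω
  Z3: Z = 1/(jωC) = -j/(ω·C) = 0 - j9069 Ω
Step 3 — With the output port shorted to ground, the output series arm Z2 runs from the junction to ground; the shunt arm Z3 also runs from the junction to ground. They appear in parallel: Z3 || Z2 = 2465 - j728.4 Ω.
Step 4 — Series with input arm Z1: Z_in = Z1 + (Z3 || Z2) = 2465 - j576.8 Ω = 2531∠-13.2° Ω.
Step 5 — Source phasor: V = 6.7∠-42.0° V = 4.979 - j4.483 V.
Step 6 — Current: I = V / Z = 0.002319 - j0.001276 A = 0.002647∠-28.8° A.
Step 7 — Complex power: S = V·I* = 0.01727 - j0.004041 VA.
Step 8 — Real power: P = Re(S) = 0.01727 W.
Step 9 — Reactive power: Q = Im(S) = -0.004041 VAR.
Step 10 — Apparent power: |S| = 0.01773 VA.
Step 11 — Power factor: PF = P/|S| = 0.9737 (leading).

(a) P = 0.01727 W  (b) Q = -0.004041 VAR  (c) S = 0.01773 VA  (d) PF = 0.9737 (leading)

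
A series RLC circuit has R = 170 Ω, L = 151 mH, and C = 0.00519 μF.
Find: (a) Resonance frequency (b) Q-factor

Step 1 — Resonance condition Im(Z)=0 gives ω₀ = 1/√(LC).
Step 2 — ω₀ = 1/√(0.151·5.19e-09) = 3.572e+04 rad/s.
Step 3 — f₀ = ω₀/(2π) = 5685 Hz.
Step 4 — Series Q: Q = ω₀L/R = 3.572e+04·0.151/170 = 31.73.

(a) f₀ = 5685 Hz  (b) Q = 31.73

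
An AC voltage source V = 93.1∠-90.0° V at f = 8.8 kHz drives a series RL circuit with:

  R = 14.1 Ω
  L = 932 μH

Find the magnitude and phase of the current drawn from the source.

Step 1 — Angular frequency: ω = 2π·f = 2π·8800 = 5.529e+04 rad/s.
Step 2 — Component impedances:
  R: Z = R = 14.1 Ω
  L: Z = jωL = j·5.529e+04·0.000932 = 0 + j51.53 Ω
Step 3 — Series combination: Z_total = R + L = 14.1 + j51.53 Ω = 53.43∠74.7° Ω.
Step 4 — Source phasor: V = 93.1∠-90.0° V = 0 - j93.1 V.
Step 5 — Ohm's law: I = V / Z_total = (0 - j93.1) / (14.1 + j51.53) = -1.681 - j0.4599 A.
Step 6 — Convert to polar: |I| = 1.743 A, ∠I = -164.7°.

I = 1.743∠-164.7° A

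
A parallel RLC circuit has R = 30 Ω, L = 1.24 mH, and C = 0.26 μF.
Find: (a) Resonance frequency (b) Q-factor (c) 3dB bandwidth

Step 1 — Resonance: ω₀ = 1/√(LC) = 1/√(0.00124·2.6e-07) = 5.569e+04 rad/s.
Step 2 — f₀ = ω₀/(2π) = 8864 Hz.
Step 3 — Parallel Q: Q = R/(ω₀L) = 30/(5.569e+04·0.00124) = 0.4344.
Step 4 — Bandwidth: Δω = ω₀/Q = 1.282e+05 rad/s; BW = Δω/(2π) = 2.04e+04 Hz.

(a) f₀ = 8864 Hz  (b) Q = 0.4344  (c) BW = 2.04e+04 Hz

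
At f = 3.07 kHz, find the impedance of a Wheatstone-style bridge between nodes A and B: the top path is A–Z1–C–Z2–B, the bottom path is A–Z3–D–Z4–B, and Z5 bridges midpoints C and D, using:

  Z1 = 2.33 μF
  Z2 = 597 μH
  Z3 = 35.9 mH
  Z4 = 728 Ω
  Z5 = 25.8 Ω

Step 1 — Angular frequency: ω = 2π·f = 2π·3070 = 1.929e+04 rad/s.
Step 2 — Component impedances:
  Z1: Z = 1/(jωC) = -j/(ω·C) = 0 - j22.25 Ω
  Z2: Z = jωL = j·1.929e+04·0.000597 = 0 + j11.52 Ω
  Z3: Z = jωL = j·1.929e+04·0.0359 = 0 + j692.5 Ω
  Z4: Z = R = 728 Ω
  Z5: Z = R = 25.8 Ω
Step 3 — Bridge requires nodal analysis (the Z5 bridge couples midpoints C and D, so the two paths cannot be reduced to a simple series/parallel combination). Setting node B to ground and injecting 1 A at node A, the 3-node admittance system at A, C, D solves to V_A = Z_AB = 0.2027 - j11.45 Ω = 11.45∠-89.0° Ω.

Z = 0.2027 - j11.45 Ω = 11.45∠-89.0° Ω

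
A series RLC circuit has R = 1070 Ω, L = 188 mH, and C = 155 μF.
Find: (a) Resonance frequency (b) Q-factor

Step 1 — Resonance condition Im(Z)=0 gives ω₀ = 1/√(LC).
Step 2 — ω₀ = 1/√(0.188·0.000155) = 185.2 rad/s.
Step 3 — f₀ = ω₀/(2π) = 29.48 Hz.
Step 4 — Series Q: Q = ω₀L/R = 185.2·0.188/1070 = 0.03255.

(a) f₀ = 29.48 Hz  (b) Q = 0.03255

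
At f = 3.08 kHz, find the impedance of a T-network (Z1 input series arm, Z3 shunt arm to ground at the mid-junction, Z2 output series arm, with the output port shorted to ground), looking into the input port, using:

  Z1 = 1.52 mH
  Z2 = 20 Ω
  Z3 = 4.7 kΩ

Step 1 — Angular frequency: ω = 2π·f = 2π·3080 = 1.935e+04 rad/s.
Step 2 — Component impedances:
  Z1: Z = jωL = j·1.935e+04·0.00152 = 0 + j29.42 Ω
  Z2: Z = R = 20 Ω
  Z3: Z = R = 4700 Ω
Step 3 — With the output port shorted to ground, the output series arm Z2 runs from the junction to ground; the shunt arm Z3 also runs from the junction to ground. They appear in parallel: Z3 || Z2 = 19.92 Ω.
Step 4 — Series with input arm Z1: Z_in = Z1 + (Z3 || Z2) = 19.92 + j29.42 Ω = 35.52∠55.9° Ω.

Z = 19.92 + j29.42 Ω = 35.52∠55.9° Ω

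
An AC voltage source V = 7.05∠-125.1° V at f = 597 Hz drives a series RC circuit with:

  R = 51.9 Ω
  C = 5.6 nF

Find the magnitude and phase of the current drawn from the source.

Step 1 — Angular frequency: ω = 2π·f = 2π·597 = 3751 rad/s.
Step 2 — Component impedances:
  R: Z = R = 51.9 Ω
  C: Z = 1/(jωC) = -j/(ω·C) = 0 - j4.761e+04 Ω
Step 3 — Series combination: Z_total = R + C = 51.9 - j4.761e+04 Ω = 4.761e+04∠-89.9° Ω.
Step 4 — Source phasor: V = 7.05∠-125.1° V = -4.054 - j5.768 V.
Step 5 — Ohm's law: I = V / Z_total = (-4.054 - j5.768) / (51.9 - j4.761e+04) = 0.0001211 - j8.529e-05 A.
Step 6 — Convert to polar: |I| = 0.0001481 A, ∠I = -35.2°.

I = 0.0001481∠-35.2° A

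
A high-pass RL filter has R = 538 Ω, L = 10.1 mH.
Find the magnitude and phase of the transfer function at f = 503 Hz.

Step 1 — Angular frequency: ω = 2π·503 = 3160 rad/s.
Step 2 — Transfer function: H(jω) = jωL/(R + jωL).
Step 3 — Numerator jωL = j·31.92; denominator R + jωL = 538 + j31.92.
Step 4 — H = 0.003508 + j0.05912.
Step 5 — Magnitude: |H| = 0.05923 (-24.5 dB); phase: φ = 86.6°.

|H| = 0.05923 (-24.5 dB), φ = 86.6°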